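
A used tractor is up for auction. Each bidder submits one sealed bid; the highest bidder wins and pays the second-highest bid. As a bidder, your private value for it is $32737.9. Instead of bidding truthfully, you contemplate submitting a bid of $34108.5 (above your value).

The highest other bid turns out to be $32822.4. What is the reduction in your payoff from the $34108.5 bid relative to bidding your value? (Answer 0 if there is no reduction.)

$84.5

Bidding your value $32737.9: you lose (since $32737.9 < $32822.4). Payoff $0.
Bidding $34108.5: you win and pay $32822.4. Payoff $32737.9 − $32822.4 = −$84.5.
The competing bid $32822.4 lies between your value and your inflated bid, so overbidding wins an item priced above your value.
Loss from deviating = $0 − (−$84.5) = $84.5.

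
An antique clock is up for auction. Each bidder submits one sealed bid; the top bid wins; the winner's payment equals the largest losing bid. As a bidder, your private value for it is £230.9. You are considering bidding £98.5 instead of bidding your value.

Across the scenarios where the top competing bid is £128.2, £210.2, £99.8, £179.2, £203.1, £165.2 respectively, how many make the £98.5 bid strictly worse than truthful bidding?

The deviation hurts exactly when the highest competing bid lies strictly between £98.5 and £230.9 — underbidding then forfeits a profitable win.
£128.2: inside the interval → strictly worse (loss £102.7).
£210.2: inside the interval → strictly worse (loss £20.7).
£99.8: inside the interval → strictly worse (loss £131.1).
£179.2: inside the interval → strictly worse (loss £51.7).
£203.1: inside the interval → strictly worse (loss £27.8).
£165.2: inside the interval → strictly worse (loss £65.7).
Count: 6.

6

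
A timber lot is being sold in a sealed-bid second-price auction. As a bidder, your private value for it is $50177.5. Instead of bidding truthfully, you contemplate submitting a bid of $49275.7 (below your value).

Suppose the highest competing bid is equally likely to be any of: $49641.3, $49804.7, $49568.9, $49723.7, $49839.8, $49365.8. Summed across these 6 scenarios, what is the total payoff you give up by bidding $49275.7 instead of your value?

The deviation costs you only when the competing bid falls strictly between $49275.7 and $50177.5; elsewhere both bids give the same outcome.
$49641.3: truthful payoff $536.2, deviation payoff $0 → loss $536.2.
$49804.7: truthful payoff $372.8, deviation payoff $0 → loss $372.8.
$49568.9: truthful payoff $608.6, deviation payoff $0 → loss $608.6.
$49723.7: truthful payoff $453.8, deviation payoff $0 → loss $453.8.
$49839.8: truthful payoff $337.7, deviation payoff $0 → loss $337.7.
$49365.8: truthful payoff $811.7, deviation payoff $0 → loss $811.7.
Total loss = $536.2 + $372.8 + $608.6 + $453.8 + $337.7 + $811.7 = $3120.8.

$3120.8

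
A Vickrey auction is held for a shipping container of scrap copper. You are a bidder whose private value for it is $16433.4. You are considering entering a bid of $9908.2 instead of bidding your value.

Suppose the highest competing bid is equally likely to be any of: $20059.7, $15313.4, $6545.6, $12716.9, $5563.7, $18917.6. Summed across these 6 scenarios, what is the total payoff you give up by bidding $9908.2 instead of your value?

The deviation costs you only when the competing bid falls strictly between $9908.2 and $16433.4; elsewhere both bids give the same outcome.
$20059.7: outcomes coincide → loss $0.
$15313.4: truthful payoff $1120, deviation payoff $0 → loss $1120.
$6545.6: outcomes coincide → loss $0.
$12716.9: truthful payoff $3716.5, deviation payoff $0 → loss $3716.5.
$5563.7: outcomes coincide → loss $0.
$18917.6: outcomes coincide → loss $0.
Total loss = $1120 + $3716.5 = $4836.5.

$4836.5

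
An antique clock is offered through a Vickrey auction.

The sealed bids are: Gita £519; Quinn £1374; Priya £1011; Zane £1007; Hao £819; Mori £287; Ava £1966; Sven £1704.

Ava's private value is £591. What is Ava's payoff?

−£1113

Highest bid: Ava at £1966, so Ava wins.
Second-highest bid: Sven at £1704 — that is the price the winner pays.
Ava's payoff = value − price = £591 − £1704 = −£1113.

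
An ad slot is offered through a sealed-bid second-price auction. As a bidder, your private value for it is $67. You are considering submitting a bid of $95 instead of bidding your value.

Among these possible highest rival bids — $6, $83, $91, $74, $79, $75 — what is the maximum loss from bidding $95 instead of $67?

$24

$6: same outcome either way → loss $0.
$83: truthful gives $0, deviation gives −$16 → loss $16.
$91: truthful gives $0, deviation gives −$24 → loss $24.
$74: truthful gives $0, deviation gives −$7 → loss $7.
$79: truthful gives $0, deviation gives −$12 → loss $12.
$75: truthful gives $0, deviation gives −$8 → loss $8.
Maximum loss: $24.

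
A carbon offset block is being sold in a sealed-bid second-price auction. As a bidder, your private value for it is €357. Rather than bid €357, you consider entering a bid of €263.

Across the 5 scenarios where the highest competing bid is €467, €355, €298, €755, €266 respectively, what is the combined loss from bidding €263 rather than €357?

The deviation costs you only when the competing bid falls strictly between €263 and €357; elsewhere both bids give the same outcome.
€467: outcomes coincide → loss €0.
€355: truthful payoff €2, deviation payoff €0 → loss €2.
€298: truthful payoff €59, deviation payoff €0 → loss €59.
€755: outcomes coincide → loss €0.
€266: truthful payoff €91, deviation payoff €0 → loss €91.
Total loss = €2 + €59 + €91 = €152.

€152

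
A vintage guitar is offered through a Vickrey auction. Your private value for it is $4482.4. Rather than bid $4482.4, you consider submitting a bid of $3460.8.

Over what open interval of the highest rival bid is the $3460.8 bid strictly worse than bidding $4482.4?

($3460.8, $4482.4)

If the competing bid is below $3460.8, both bids win at the same price — no difference.
If it is above $4482.4, both bids lose — no difference.
If it lies strictly between $3460.8 and $4482.4, bidding your value wins at a price below your value (positive payoff) while bidding $3460.8 loses (payoff 0).
So the deviation strictly hurts on the open interval ($3460.8, $4482.4).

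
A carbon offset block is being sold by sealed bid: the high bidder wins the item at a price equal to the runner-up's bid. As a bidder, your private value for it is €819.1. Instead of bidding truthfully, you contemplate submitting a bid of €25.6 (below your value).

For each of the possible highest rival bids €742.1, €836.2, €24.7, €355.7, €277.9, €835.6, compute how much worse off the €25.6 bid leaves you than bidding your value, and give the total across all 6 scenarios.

€1081.6

The deviation costs you only when the competing bid falls strictly between €25.6 and €819.1; elsewhere both bids give the same outcome.
€742.1: truthful payoff €77, deviation payoff €0 → loss €77.
€836.2: outcomes coincide → loss €0.
€24.7: outcomes coincide → loss €0.
€355.7: truthful payoff €463.4, deviation payoff €0 → loss €463.4.
€277.9: truthful payoff €541.2, deviation payoff €0 → loss €541.2.
€835.6: outcomes coincide → loss €0.
Total loss = €77 + €463.4 + €541.2 = €1081.6.
Truthful bidding weakly dominates here: raising your bid can only win items priced above your value, and lowering it can only forfeit items priced below.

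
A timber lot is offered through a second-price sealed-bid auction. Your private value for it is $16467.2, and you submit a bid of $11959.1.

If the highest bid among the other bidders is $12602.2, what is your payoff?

$0

Your bid $11959.1 is below the highest competing bid $12602.2, so you lose.
A losing bidder pays nothing and receives nothing: payoff = $0.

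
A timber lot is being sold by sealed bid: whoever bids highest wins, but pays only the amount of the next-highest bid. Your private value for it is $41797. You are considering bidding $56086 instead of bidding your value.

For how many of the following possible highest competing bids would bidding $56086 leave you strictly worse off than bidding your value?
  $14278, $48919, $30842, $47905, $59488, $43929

The deviation hurts exactly when the highest competing bid lies strictly between $41797 and $56086 — overbidding then wins at a price above your value.
$14278: below both → same outcome either way.
$48919: inside the interval → strictly worse (loss $7122).
$30842: below both → same outcome either way.
$47905: inside the interval → strictly worse (loss $6108).
$59488: above both → same outcome either way.
$43929: inside the interval → strictly worse (loss $2132).
Count: 3.

3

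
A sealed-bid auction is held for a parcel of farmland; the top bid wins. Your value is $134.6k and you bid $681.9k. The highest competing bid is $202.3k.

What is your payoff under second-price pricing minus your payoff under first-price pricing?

$479.6k

You have the highest bid, so you win under either rule.
Second-price: pay $202.3k → payoff −$67.7k.
First-price: pay your own bid $681.9k → payoff −$547.3k.
Difference = −$67.7k − (−$547.3k) = $479.6k.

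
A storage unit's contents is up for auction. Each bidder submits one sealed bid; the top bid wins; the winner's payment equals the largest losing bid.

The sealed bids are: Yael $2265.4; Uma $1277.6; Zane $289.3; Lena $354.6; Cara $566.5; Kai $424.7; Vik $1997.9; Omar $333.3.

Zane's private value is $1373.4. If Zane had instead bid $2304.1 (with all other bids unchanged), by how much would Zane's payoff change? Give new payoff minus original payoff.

The highest bid among the other bidders is $2265.4; Zane's bid doesn't change that.
Original bid $289.3: Zane is not highest (top rival bid is $2265.4); payoff $0.
Alternative bid $2304.1: Zane is highest, pays the top rival bid $2265.4; payoff $1373.4 − $2265.4 = −$892.
Change in payoff = −$892 − ($0) = −$892.

−$892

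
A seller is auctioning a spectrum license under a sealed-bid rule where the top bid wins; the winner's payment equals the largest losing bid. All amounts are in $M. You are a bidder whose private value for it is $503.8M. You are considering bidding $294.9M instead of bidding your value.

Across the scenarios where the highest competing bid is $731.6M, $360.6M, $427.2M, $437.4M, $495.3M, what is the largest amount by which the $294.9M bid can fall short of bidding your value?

$143.2M

$731.6M: same outcome either way → loss $0M.
$360.6M: truthful gives $143.2M, deviation gives $0M → loss $143.2M.
$427.2M: truthful gives $76.6M, deviation gives $0M → loss $76.6M.
$437.4M: truthful gives $66.4M, deviation gives $0M → loss $66.4M.
$495.3M: truthful gives $8.5M, deviation gives $0M → loss $8.5M.
Maximum loss: $143.2M.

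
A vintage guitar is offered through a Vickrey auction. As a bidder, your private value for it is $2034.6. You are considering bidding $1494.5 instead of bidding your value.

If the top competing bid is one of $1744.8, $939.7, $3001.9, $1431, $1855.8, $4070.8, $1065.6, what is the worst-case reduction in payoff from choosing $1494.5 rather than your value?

$289.8

$1744.8: truthful gives $289.8, deviation gives $0 → loss $289.8.
$939.7: same outcome either way → loss $0.
$3001.9: same outcome either way → loss $0.
$1431: same outcome either way → loss $0.
$1855.8: truthful gives $178.8, deviation gives $0 → loss $178.8.
$4070.8: same outcome either way → loss $0.
$1065.6: same outcome either way → loss $0.
Maximum loss: $289.8.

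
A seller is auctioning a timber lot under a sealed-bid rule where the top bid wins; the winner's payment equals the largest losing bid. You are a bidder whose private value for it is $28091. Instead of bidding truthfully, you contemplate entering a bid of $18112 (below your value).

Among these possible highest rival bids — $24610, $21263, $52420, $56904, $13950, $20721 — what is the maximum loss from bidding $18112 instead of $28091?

$7370

$24610: truthful gives $3481, deviation gives $0 → loss $3481.
$21263: truthful gives $6828, deviation gives $0 → loss $6828.
$52420: same outcome either way → loss $0.
$56904: same outcome either way → loss $0.
$13950: same outcome either way → loss $0.
$20721: truthful gives $7370, deviation gives $0 → loss $7370.
Maximum loss: $7370.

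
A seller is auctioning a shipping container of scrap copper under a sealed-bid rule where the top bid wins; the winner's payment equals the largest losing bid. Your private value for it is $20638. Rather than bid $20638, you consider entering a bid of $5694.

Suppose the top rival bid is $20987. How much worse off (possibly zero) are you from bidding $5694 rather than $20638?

$0

Bidding your value $20638: you lose (since $20638 < $20987). Payoff $0.
Bidding $5694: you lose. Payoff $0.
Difference = $0 − $0 = $0; both bids lead to the same outcome because the competing bid is above both your value and your alternative bid.
Because the price is fixed by the runner-up's bid, deviating from your value can only change a good outcome into a bad one — never the reverse.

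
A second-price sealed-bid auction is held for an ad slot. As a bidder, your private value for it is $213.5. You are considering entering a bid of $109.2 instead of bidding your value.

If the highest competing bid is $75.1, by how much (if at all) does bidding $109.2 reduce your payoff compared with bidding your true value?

$0

Bidding your value $213.5: you win (since $213.5 > $75.1) and pay $75.1. Payoff $138.4.
Bidding $109.2: you win and pay $75.1. Payoff $213.5 − $75.1 = $138.4.
Difference = $138.4 − $138.4 = $0; both bids lead to the same outcome because the competing bid is below both your value and your alternative bid.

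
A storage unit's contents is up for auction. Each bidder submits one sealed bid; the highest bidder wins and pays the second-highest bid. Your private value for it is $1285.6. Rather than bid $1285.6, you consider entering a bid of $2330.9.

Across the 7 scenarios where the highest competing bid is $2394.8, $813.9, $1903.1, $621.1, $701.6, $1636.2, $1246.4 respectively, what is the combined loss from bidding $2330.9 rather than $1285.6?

The deviation costs you only when the competing bid falls strictly between $1285.6 and $2330.9; elsewhere both bids give the same outcome.
$2394.8: outcomes coincide → loss $0.
$813.9: outcomes coincide → loss $0.
$1903.1: truthful payoff $0, deviation payoff −$617.5 → loss $617.5.
$621.1: outcomes coincide → loss $0.
$701.6: outcomes coincide → loss $0.
$1636.2: truthful payoff $0, deviation payoff −$350.6 → loss $350.6.
$1246.4: outcomes coincide → loss $0.
Total loss = $617.5 + $350.6 = $968.1.
Because the price is fixed by the runner-up's bid, deviating from your value can only change a good outcome into a bad one — never the reverse.

$968.1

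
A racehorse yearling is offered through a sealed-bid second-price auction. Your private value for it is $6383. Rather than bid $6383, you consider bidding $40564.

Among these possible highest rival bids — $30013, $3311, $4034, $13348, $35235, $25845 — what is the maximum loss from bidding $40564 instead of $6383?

$28852

$30013: truthful gives $0, deviation gives −$23630 → loss $23630.
$3311: same outcome either way → loss $0.
$4034: same outcome either way → loss $0.
$13348: truthful gives $0, deviation gives −$6965 → loss $6965.
$35235: truthful gives $0, deviation gives −$28852 → loss $28852.
$25845: truthful gives $0, deviation gives −$19462 → loss $19462.
Maximum loss: $28852.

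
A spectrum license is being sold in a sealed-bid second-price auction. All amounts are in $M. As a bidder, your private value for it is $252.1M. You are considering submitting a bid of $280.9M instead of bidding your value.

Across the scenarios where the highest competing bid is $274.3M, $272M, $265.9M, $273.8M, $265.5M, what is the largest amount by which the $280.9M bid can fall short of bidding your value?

$274.3M: truthful gives $0M, deviation gives −$22.2M → loss $22.2M.
$272M: truthful gives $0M, deviation gives −$19.9M → loss $19.9M.
$265.9M: truthful gives $0M, deviation gives −$13.8M → loss $13.8M.
$273.8M: truthful gives $0M, deviation gives −$21.7M → loss $21.7M.
$265.5M: truthful gives $0M, deviation gives −$13.4M → loss $13.4M.
Maximum loss: $22.2M.

$22.2M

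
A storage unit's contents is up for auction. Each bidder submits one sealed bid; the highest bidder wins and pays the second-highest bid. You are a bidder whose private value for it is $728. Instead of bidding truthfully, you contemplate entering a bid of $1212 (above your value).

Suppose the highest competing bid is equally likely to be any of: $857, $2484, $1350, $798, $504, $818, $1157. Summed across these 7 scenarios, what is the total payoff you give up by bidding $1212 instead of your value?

$718

The deviation costs you only when the competing bid falls strictly between $728 and $1212; elsewhere both bids give the same outcome.
$857: truthful payoff $0, deviation payoff −$129 → loss $129.
$2484: outcomes coincide → loss $0.
$1350: outcomes coincide → loss $0.
$798: truthful payoff $0, deviation payoff −$70 → loss $70.
$504: outcomes coincide → loss $0.
$818: truthful payoff $0, deviation payoff −$90 → loss $90.
$1157: truthful payoff $0, deviation payoff −$429 → loss $429.
Total loss = $129 + $70 + $90 + $429 = $718.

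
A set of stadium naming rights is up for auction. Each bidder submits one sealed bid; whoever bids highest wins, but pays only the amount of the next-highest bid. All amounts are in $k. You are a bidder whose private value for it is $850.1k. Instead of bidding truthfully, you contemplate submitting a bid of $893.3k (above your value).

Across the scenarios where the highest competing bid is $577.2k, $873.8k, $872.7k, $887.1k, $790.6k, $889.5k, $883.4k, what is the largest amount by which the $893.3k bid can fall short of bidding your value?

$577.2k: same outcome either way → loss $0k.
$873.8k: truthful gives $0k, deviation gives −$23.7k → loss $23.7k.
$872.7k: truthful gives $0k, deviation gives −$22.6k → loss $22.6k.
$887.1k: truthful gives $0k, deviation gives −$37k → loss $37k.
$790.6k: same outcome either way → loss $0k.
$889.5k: truthful gives $0k, deviation gives −$39.4k → loss $39.4k.
$883.4k: truthful gives $0k, deviation gives −$33.3k → loss $33.3k.
Maximum loss: $39.4k.

$39.4k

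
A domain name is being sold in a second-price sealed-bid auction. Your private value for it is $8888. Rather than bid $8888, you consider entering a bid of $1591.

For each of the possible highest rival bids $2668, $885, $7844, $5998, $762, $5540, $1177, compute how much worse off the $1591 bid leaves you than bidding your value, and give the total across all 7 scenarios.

The deviation costs you only when the competing bid falls strictly between $1591 and $8888; elsewhere both bids give the same outcome.
$2668: truthful payoff $6220, deviation payoff $0 → loss $6220.
$885: outcomes coincide → loss $0.
$7844: truthful payoff $1044, deviation payoff $0 → loss $1044.
$5998: truthful payoff $2890, deviation payoff $0 → loss $2890.
$762: outcomes coincide → loss $0.
$5540: truthful payoff $3348, deviation payoff $0 → loss $3348.
$1177: outcomes coincide → loss $0.
Total loss = $6220 + $1044 + $2890 + $3348 = $13502.

$13502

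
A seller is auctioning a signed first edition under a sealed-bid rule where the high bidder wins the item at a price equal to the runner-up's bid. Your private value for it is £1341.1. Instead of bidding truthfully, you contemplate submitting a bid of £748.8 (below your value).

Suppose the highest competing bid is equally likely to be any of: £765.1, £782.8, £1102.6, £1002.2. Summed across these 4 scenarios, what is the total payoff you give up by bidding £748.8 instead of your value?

The deviation costs you only when the competing bid falls strictly between £748.8 and £1341.1; elsewhere both bids give the same outcome.
£765.1: truthful payoff £576, deviation payoff £0 → loss £576.
£782.8: truthful payoff £558.3, deviation payoff £0 → loss £558.3.
£1102.6: truthful payoff £238.5, deviation payoff £0 → loss £238.5.
£1002.2: truthful payoff £338.9, deviation payoff £0 → loss £338.9.
Total loss = £576 + £558.3 + £238.5 + £338.9 = £1711.7.
Truthful bidding weakly dominates here: raising your bid can only win items priced above your value, and lowering it can only forfeit items priced below.

£1711.7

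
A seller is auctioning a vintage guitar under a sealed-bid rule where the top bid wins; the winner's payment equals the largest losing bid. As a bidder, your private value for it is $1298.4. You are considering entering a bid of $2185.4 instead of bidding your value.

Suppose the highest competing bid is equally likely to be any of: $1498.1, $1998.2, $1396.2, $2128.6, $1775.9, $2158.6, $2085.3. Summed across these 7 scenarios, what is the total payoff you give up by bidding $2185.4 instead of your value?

$3952.1

The deviation costs you only when the competing bid falls strictly between $1298.4 and $2185.4; elsewhere both bids give the same outcome.
$1498.1: truthful payoff $0, deviation payoff −$199.7 → loss $199.7.
$1998.2: truthful payoff $0, deviation payoff −$699.8 → loss $699.8.
$1396.2: truthful payoff $0, deviation payoff −$97.8 → loss $97.8.
$2128.6: truthful payoff $0, deviation payoff −$830.2 → loss $830.2.
$1775.9: truthful payoff $0, deviation payoff −$477.5 → loss $477.5.
$2158.6: truthful payoff $0, deviation payoff −$860.2 → loss $860.2.
$2085.3: truthful payoff $0, deviation payoff −$786.9 → loss $786.9.
Total loss = $199.7 + $699.8 + $97.8 + $830.2 + $477.5 + $860.2 + $786.9 = $3952.1.
Because the price is fixed by the runner-up's bid, deviating from your value can only change a good outcome into a bad one — never the reverse.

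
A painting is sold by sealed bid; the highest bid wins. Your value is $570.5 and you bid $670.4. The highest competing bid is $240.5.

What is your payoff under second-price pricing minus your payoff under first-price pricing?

You have the highest bid, so you win under either rule.
Second-price: pay $240.5 → payoff $330.
First-price: pay your own bid $670.4 → payoff −$99.9.
Difference = $330 − (−$99.9) = $429.9.

$429.9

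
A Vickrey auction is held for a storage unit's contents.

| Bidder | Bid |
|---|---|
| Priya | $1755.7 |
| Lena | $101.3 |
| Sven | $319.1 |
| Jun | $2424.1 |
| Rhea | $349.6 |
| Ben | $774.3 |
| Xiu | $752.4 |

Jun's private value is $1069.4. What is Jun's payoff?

Highest bid: Jun at $2424.1, so Jun wins.
Second-highest bid: Priya at $1755.7 — that is the price the winner pays.
Jun's payoff = value − price = $1069.4 − $1755.7 = −$686.3.

−$686.3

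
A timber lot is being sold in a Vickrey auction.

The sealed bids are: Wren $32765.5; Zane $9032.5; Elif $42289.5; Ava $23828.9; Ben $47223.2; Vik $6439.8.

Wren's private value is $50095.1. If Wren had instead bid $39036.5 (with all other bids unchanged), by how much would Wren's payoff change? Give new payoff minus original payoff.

$0

The highest bid among the other bidders is $47223.2; Wren's bid doesn't change that.
Original bid $32765.5: Wren is not highest (top rival bid is $47223.2); payoff $0.
Alternative bid $39036.5: Wren is not highest (top rival bid is $47223.2); payoff $0.
Change in payoff = $0 − ($0) = $0.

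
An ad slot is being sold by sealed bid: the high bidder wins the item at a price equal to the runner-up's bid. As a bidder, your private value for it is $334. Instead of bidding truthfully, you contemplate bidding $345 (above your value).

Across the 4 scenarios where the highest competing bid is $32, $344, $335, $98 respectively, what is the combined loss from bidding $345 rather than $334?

$11

The deviation costs you only when the competing bid falls strictly between $334 and $345; elsewhere both bids give the same outcome.
$32: outcomes coincide → loss $0.
$344: truthful payoff $0, deviation payoff −$10 → loss $10.
$335: truthful payoff $0, deviation payoff −$1 → loss $1.
$98: outcomes coincide → loss $0.
Total loss = $10 + $1 = $11.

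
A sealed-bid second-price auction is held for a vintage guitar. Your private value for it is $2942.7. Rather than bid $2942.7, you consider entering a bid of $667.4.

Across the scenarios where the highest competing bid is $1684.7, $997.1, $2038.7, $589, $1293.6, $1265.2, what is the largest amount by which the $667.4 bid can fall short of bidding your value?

$1945.6

$1684.7: truthful gives $1258, deviation gives $0 → loss $1258.
$997.1: truthful gives $1945.6, deviation gives $0 → loss $1945.6.
$2038.7: truthful gives $904, deviation gives $0 → loss $904.
$589: same outcome either way → loss $0.
$1293.6: truthful gives $1649.1, deviation gives $0 → loss $1649.1.
$1265.2: truthful gives $1677.5, deviation gives $0 → loss $1677.5.
Maximum loss: $1945.6.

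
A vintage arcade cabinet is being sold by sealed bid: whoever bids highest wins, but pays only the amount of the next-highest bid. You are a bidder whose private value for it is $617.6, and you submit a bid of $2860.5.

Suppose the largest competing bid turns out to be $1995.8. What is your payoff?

−$1378.2

Your bid $2860.5 exceeds the highest competing bid $1995.8, so you win.
In a second-price auction the winner pays the second-highest bid, $1995.8.
Payoff = value − price = $617.6 − $1995.8 = −$1378.2.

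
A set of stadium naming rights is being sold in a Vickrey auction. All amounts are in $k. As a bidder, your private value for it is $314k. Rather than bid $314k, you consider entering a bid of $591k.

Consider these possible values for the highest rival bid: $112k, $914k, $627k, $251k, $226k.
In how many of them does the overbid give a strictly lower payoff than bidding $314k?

0

The deviation hurts exactly when the highest competing bid lies strictly between $314k and $591k — overbidding then wins at a price above your value.
$112k: below both → same outcome either way.
$914k: above both → same outcome either way.
$627k: above both → same outcome either way.
$251k: below both → same outcome either way.
$226k: below both → same outcome either way.
Count: 0.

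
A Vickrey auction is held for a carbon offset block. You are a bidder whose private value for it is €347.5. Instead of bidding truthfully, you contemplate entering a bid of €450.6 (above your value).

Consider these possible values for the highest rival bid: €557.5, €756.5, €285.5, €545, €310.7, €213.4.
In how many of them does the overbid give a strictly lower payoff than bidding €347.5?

0

The deviation hurts exactly when the highest competing bid lies strictly between €347.5 and €450.6 — overbidding then wins at a price above your value.
€557.5: above both → same outcome either way.
€756.5: above both → same outcome either way.
€285.5: below both → same outcome either way.
€545: above both → same outcome either way.
€310.7: below both → same outcome either way.
€213.4: below both → same outcome either way.
Count: 0.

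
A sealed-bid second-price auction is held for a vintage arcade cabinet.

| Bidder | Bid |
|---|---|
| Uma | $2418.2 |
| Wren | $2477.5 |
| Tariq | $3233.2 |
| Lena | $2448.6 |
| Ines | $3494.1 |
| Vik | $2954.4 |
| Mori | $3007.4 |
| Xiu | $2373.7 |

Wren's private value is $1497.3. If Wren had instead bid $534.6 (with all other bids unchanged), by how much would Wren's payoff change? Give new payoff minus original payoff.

$0

The highest bid among the other bidders is $3494.1; Wren's bid doesn't change that.
Original bid $2477.5: Wren is not highest (top rival bid is $3494.1); payoff $0.
Alternative bid $534.6: Wren is not highest (top rival bid is $3494.1); payoff $0.
Change in payoff = $0 − ($0) = $0.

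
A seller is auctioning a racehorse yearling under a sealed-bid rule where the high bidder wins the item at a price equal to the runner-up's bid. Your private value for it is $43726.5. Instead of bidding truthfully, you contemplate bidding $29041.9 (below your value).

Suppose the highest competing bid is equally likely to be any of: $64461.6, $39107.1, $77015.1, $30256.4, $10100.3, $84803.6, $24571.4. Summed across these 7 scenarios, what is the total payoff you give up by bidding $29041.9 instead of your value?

$18089.5

The deviation costs you only when the competing bid falls strictly between $29041.9 and $43726.5; elsewhere both bids give the same outcome.
$64461.6: outcomes coincide → loss $0.
$39107.1: truthful payoff $4619.4, deviation payoff $0 → loss $4619.4.
$77015.1: outcomes coincide → loss $0.
$30256.4: truthful payoff $13470.1, deviation payoff $0 → loss $13470.1.
$10100.3: outcomes coincide → loss $0.
$84803.6: outcomes coincide → loss $0.
$24571.4: outcomes coincide → loss $0.
Total loss = $4619.4 + $13470.1 = $18089.5.
In a second-price auction your bid sets only whether you win, not what you pay, so bidding your true value is weakly dominant.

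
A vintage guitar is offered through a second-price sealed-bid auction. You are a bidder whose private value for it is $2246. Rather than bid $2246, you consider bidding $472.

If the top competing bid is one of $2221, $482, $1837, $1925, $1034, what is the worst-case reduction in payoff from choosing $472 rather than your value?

$2221: truthful gives $25, deviation gives $0 → loss $25.
$482: truthful gives $1764, deviation gives $0 → loss $1764.
$1837: truthful gives $409, deviation gives $0 → loss $409.
$1925: truthful gives $321, deviation gives $0 → loss $321.
$1034: truthful gives $1212, deviation gives $0 → loss $1212.
Maximum loss: $1764.

$1764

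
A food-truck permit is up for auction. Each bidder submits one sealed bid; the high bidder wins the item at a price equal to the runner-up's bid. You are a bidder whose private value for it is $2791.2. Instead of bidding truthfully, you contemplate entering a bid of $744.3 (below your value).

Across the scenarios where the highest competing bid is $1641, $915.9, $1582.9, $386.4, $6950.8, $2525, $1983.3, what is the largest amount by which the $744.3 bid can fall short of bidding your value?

$1641: truthful gives $1150.2, deviation gives $0 → loss $1150.2.
$915.9: truthful gives $1875.3, deviation gives $0 → loss $1875.3.
$1582.9: truthful gives $1208.3, deviation gives $0 → loss $1208.3.
$386.4: same outcome either way → loss $0.
$6950.8: same outcome either way → loss $0.
$2525: truthful gives $266.2, deviation gives $0 → loss $266.2.
$1983.3: truthful gives $807.9, deviation gives $0 → loss $807.9.
Maximum loss: $1875.3.

$1875.3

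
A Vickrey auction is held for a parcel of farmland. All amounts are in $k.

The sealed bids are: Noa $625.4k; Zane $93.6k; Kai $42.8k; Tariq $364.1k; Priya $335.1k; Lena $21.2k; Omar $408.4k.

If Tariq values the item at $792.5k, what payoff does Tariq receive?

$0k

Highest bid: Noa at $625.4k, so Noa wins.
Second-highest bid: Omar at $408.4k — that is the price the winner pays.
Tariq did not win, so Tariq pays nothing and receives nothing: payoff $0k.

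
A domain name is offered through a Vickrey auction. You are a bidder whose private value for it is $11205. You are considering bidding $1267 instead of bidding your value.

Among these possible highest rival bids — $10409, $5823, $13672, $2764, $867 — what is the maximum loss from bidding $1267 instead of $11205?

$8441

$10409: truthful gives $796, deviation gives $0 → loss $796.
$5823: truthful gives $5382, deviation gives $0 → loss $5382.
$13672: same outcome either way → loss $0.
$2764: truthful gives $8441, deviation gives $0 → loss $8441.
$867: same outcome either way → loss $0.
Maximum loss: $8441.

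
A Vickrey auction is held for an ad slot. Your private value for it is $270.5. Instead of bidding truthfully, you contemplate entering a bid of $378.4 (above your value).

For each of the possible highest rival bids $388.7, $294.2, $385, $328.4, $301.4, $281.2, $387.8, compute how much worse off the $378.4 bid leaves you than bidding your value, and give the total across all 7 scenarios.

$123.2

The deviation costs you only when the competing bid falls strictly between $270.5 and $378.4; elsewhere both bids give the same outcome.
$388.7: outcomes coincide → loss $0.
$294.2: truthful payoff $0, deviation payoff −$23.7 → loss $23.7.
$385: outcomes coincide → loss $0.
$328.4: truthful payoff $0, deviation payoff −$57.9 → loss $57.9.
$301.4: truthful payoff $0, deviation payoff −$30.9 → loss $30.9.
$281.2: truthful payoff $0, deviation payoff −$10.7 → loss $10.7.
$387.8: outcomes coincide → loss $0.
Total loss = $23.7 + $57.9 + $30.9 + $10.7 = $123.2.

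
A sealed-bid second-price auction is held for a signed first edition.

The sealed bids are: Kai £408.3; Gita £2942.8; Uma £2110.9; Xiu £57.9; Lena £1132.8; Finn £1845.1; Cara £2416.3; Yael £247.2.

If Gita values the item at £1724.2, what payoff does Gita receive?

Highest bid: Gita at £2942.8, so Gita wins.
Second-highest bid: Cara at £2416.3 — that is the price the winner pays.
Gita's payoff = value − price = £1724.2 − £2416.3 = −£692.1.

−£692.1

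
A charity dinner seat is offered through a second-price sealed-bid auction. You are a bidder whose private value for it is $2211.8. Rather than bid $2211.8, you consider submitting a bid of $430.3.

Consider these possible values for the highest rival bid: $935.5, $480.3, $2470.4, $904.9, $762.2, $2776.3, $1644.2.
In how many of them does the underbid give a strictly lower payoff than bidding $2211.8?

5

The deviation hurts exactly when the highest competing bid lies strictly between $430.3 and $2211.8 — underbidding then forfeits a profitable win.
$935.5: inside the interval → strictly worse (loss $1276.3).
$480.3: inside the interval → strictly worse (loss $1731.5).
$2470.4: above both → same outcome either way.
$904.9: inside the interval → strictly worse (loss $1306.9).
$762.2: inside the interval → strictly worse (loss $1449.6).
$2776.3: above both → same outcome either way.
$1644.2: inside the interval → strictly worse (loss $567.6).
Count: 5.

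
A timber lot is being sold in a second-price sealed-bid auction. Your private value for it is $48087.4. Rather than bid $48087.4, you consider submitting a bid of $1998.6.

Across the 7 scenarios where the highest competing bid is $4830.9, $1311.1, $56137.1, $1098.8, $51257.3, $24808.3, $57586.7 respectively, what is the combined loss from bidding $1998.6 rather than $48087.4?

$66535.6

The deviation costs you only when the competing bid falls strictly between $1998.6 and $48087.4; elsewhere both bids give the same outcome.
$4830.9: truthful payoff $43256.5, deviation payoff $0 → loss $43256.5.
$1311.1: outcomes coincide → loss $0.
$56137.1: outcomes coincide → loss $0.
$1098.8: outcomes coincide → loss $0.
$51257.3: outcomes coincide → loss $0.
$24808.3: truthful payoff $23279.1, deviation payoff $0 → loss $23279.1.
$57586.7: outcomes coincide → loss $0.
Total loss = $43256.5 + $23279.1 = $66535.6.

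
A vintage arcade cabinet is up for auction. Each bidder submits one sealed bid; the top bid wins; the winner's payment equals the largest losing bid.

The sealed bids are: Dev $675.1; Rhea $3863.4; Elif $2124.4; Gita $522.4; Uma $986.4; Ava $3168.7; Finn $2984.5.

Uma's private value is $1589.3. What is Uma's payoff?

Highest bid: Rhea at $3863.4, so Rhea wins.
Second-highest bid: Ava at $3168.7 — that is the price the winner pays.
Uma did not win, so Uma pays nothing and receives nothing: payoff $0.

$0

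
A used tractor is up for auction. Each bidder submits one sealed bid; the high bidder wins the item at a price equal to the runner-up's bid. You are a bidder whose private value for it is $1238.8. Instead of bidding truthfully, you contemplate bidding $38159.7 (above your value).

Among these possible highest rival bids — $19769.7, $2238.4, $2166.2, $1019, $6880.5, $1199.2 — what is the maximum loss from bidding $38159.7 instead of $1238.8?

$18530.9

$19769.7: truthful gives $0, deviation gives −$18530.9 → loss $18530.9.
$2238.4: truthful gives $0, deviation gives −$999.6 → loss $999.6.
$2166.2: truthful gives $0, deviation gives −$927.4 → loss $927.4.
$1019: same outcome either way → loss $0.
$6880.5: truthful gives $0, deviation gives −$5641.7 → loss $5641.7.
$1199.2: same outcome either way → loss $0.
Maximum loss: $18530.9.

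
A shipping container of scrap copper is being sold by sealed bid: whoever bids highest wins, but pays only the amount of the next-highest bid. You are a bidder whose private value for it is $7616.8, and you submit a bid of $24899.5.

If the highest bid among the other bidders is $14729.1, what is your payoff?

−$7112.3

Your bid $24899.5 exceeds the highest competing bid $14729.1, so you win.
In a second-price auction the winner pays the second-highest bid, $14729.1.
Payoff = value − price = $7616.8 − $14729.1 = −$7112.3.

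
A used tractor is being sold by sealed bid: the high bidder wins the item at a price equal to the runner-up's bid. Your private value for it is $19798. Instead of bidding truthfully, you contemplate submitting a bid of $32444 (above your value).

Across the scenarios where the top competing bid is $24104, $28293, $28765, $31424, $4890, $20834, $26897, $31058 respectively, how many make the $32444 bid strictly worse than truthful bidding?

7

The deviation hurts exactly when the highest competing bid lies strictly between $19798 and $32444 — overbidding then wins at a price above your value.
$24104: inside the interval → strictly worse (loss $4306).
$28293: inside the interval → strictly worse (loss $8495).
$28765: inside the interval → strictly worse (loss $8967).
$31424: inside the interval → strictly worse (loss $11626).
$4890: below both → same outcome either way.
$20834: inside the interval → strictly worse (loss $1036).
$26897: inside the interval → strictly worse (loss $7099).
$31058: inside the interval → strictly worse (loss $11260).
Count: 7.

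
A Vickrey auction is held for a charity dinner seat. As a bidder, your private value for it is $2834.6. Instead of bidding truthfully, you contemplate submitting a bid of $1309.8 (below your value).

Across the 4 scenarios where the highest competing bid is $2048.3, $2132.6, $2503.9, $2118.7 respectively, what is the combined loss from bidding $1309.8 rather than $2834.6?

The deviation costs you only when the competing bid falls strictly between $1309.8 and $2834.6; elsewhere both bids give the same outcome.
$2048.3: truthful payoff $786.3, deviation payoff $0 → loss $786.3.
$2132.6: truthful payoff $702, deviation payoff $0 → loss $702.
$2503.9: truthful payoff $330.7, deviation payoff $0 → loss $330.7.
$2118.7: truthful payoff $715.9, deviation payoff $0 → loss $715.9.
Total loss = $786.3 + $702 + $330.7 + $715.9 = $2534.9.

$2534.9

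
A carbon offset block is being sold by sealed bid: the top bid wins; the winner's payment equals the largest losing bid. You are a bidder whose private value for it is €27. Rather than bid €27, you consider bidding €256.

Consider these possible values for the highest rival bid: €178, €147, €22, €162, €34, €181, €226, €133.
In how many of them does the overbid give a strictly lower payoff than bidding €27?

7

The deviation hurts exactly when the highest competing bid lies strictly between €27 and €256 — overbidding then wins at a price above your value.
€178: inside the interval → strictly worse (loss €151).
€147: inside the interval → strictly worse (loss €120).
€22: below both → same outcome either way.
€162: inside the interval → strictly worse (loss €135).
€34: inside the interval → strictly worse (loss €7).
€181: inside the interval → strictly worse (loss €154).
€226: inside the interval → strictly worse (loss €199).
€133: inside the interval → strictly worse (loss €106).
Count: 7.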